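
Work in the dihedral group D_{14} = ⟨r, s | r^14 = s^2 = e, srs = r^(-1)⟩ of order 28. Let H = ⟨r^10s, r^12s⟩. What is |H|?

14

|⟨r^10s⟩| = 2 and |⟨r^12s⟩| = 2, so |H| is a multiple of lcm(2, 2) = 2 and divides |G| = 28.
Closing under the operation: H = {e, r^2, r^4, r^6, r^8, r^10, r^12, s, r^2s, r^4s, r^6s, r^8s, r^10s, r^12s}, so |H| = 14.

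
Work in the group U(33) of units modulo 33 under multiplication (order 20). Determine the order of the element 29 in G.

10

Compute successive powers of 29 mod 33: 29, 16, 2, 25, 32, 4, 17, 31, …; 29^10 ≡ 1 (mod 33).
So |⟨29⟩| = 10.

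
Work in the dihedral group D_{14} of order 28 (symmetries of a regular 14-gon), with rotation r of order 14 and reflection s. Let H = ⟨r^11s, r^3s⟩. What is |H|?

|⟨r^11s⟩| = 2 and |⟨r^3s⟩| = 2, so |H| is a multiple of lcm(2, 2) = 2 and divides |G| = 28.
Closing under the operation: H = {e, r^2, r^4, r^6, r^8, r^10, r^12, rs, r^3s, r^5s, r^7s, r^9s, r^11s, r^13s}, so |H| = 14.

14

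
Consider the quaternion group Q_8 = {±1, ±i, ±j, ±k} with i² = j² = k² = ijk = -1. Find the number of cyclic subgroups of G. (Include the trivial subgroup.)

5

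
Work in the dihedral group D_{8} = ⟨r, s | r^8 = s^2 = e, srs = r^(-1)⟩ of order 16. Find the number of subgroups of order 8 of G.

|G| = 16 and 8 | 16, so subgroups of order 8 are possible by Lagrange.
The subgroups of order 8 are: {e, r, r^2, r^3, r^4, r^5, r^6, r^7}; {e, r^2, r^4, r^6, s, r^2s, r^4s, r^6s}; {e, r^2, r^4, r^6, rs, r^3s, r^5s, r^7s}.
So G has 3 subgroups of order 8.

3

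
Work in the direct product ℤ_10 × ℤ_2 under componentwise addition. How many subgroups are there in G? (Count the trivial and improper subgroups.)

10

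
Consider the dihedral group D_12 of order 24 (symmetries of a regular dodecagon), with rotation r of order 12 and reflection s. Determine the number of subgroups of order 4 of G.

|G| = 24 and 4 | 24, so subgroups of order 4 are possible by Lagrange.
The subgroups of order 4 are: {e, r^6, r^4s, r^10s}; {e, r^6, r^5s, r^11s}; {e, r^6, r^2s, r^8s}; {e, r^3, r^6, r^9}; … (7 in all).
So G has 7 subgroups of order 4.

7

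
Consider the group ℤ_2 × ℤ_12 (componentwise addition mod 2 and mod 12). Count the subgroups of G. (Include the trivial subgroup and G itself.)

16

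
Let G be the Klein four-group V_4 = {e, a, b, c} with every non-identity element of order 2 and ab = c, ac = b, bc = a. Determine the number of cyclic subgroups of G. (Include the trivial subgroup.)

Group the elements of G by the cyclic subgroup they generate; each cyclic subgroup of order d accounts for φ(d) elements.
Cyclic subgroups by order — order 1: 1; order 2: 3.
Total: 4.

4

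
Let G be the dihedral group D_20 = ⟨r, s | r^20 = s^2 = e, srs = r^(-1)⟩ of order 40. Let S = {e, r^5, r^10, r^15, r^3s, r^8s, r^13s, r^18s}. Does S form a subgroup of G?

|S| = 8 divides |G| = 40, consistent with Lagrange.
S contains the identity, every element's inverse is in S, and S is closed under ·: it is a subgroup.

Yes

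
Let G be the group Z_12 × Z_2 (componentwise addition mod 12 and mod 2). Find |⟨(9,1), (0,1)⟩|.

8

|⟨(9,1)⟩| = 4 and |⟨(0,1)⟩| = 2, so |H| is a multiple of lcm(4, 2) = 4 and divides |G| = 24.
Closing under the operation: H = {(0,0), (0,1), (3,0), (3,1), (6,0), (6,1), (9,0), (9,1)}, so |H| = 8.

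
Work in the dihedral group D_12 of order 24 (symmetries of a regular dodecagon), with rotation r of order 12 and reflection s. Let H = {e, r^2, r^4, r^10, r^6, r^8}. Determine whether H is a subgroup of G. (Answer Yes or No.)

|H| = 6 divides |G| = 24, consistent with Lagrange.
H contains the identity, every element's inverse is in H, and H is closed under ·: it is a subgroup.
In fact H = ⟨r^10⟩.

Yes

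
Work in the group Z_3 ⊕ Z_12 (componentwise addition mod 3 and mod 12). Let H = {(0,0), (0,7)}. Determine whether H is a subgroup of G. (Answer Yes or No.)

(0,7) ∈ H but its inverse (0,5) ∉ H, so H is not a subgroup.

No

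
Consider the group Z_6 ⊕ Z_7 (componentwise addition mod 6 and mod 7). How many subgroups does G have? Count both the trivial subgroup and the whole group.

8

|G| = 42, so by Lagrange every subgroup order divides 42. Divisors: 1, 2, 3, 6, 7, 14, 21, 42.
Subgroups by order — order 1: 1; order 2: 1; order 3: 1; order 6: 1; order 7: 1; order 14: 1; order 21: 1; order 42: 1.
Total: 1 + 1 + 1 + 1 + 1 + 1 + 1 + 1 = 8.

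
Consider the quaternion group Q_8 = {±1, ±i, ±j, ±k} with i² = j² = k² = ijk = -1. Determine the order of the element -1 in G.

Computing powers of -1: the smallest k with (-1)^k = e is k = 2.

2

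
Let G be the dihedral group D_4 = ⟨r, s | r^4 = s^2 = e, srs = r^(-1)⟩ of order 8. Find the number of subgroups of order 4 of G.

3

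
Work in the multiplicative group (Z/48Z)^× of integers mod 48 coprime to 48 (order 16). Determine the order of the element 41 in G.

2

Compute successive powers of 41 mod 48: 41, 1; 41^2 ≡ 1 (mod 48).
So |⟨41⟩| = 2.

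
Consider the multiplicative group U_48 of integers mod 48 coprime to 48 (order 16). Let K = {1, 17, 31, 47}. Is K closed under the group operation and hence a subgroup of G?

Yes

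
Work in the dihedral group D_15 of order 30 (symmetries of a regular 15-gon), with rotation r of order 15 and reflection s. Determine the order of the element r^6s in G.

Computing powers of r^6s: the smallest k with (r^6s)^k = e is k = 2.

2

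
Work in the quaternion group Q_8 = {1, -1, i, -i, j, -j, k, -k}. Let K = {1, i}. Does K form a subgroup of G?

No

i ∈ K but its inverse -i ∉ K, so K is not a subgroup.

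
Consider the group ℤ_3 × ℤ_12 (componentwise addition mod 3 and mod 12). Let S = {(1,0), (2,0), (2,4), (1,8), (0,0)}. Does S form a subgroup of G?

|S| = 5 does not divide |G| = 36, so by Lagrange S is not a subgroup.

No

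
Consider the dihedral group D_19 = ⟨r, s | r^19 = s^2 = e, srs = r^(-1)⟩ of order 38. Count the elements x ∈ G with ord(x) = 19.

18

Enumerating element orders in G gives 18 elements of order 19.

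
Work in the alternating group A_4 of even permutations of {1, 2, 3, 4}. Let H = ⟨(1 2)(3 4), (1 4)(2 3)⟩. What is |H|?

|⟨(1 2)(3 4)⟩| = 2 and |⟨(1 4)(2 3)⟩| = 2, so |H| is a multiple of lcm(2, 2) = 2 and divides |G| = 12.
Closing under the operation: H = {e, (1 2)(3 4), (1 3)(2 4), (1 4)(2 3)}, so |H| = 4.

4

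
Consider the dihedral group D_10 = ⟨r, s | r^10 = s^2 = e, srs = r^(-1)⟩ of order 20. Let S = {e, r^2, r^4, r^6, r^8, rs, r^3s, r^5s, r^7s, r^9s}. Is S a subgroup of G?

Yes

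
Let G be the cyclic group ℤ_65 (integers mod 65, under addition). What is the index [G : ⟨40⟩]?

|⟨40⟩| = 13 and |G| = 65.
By Lagrange, [G : H] = |G|/|H| = 65/13 = 5.

5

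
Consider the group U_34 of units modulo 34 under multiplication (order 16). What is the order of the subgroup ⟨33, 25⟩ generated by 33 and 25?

|⟨33⟩| = 2 and |⟨25⟩| = 8, so |H| is a multiple of lcm(2, 8) = 8 and divides |G| = 16.
Closing under the operation: H = {1, 9, 13, 15, 19, 21, 25, 33}, so |H| = 8.

8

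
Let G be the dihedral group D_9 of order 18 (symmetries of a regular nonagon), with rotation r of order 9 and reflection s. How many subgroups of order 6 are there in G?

3

|G| = 18 and 6 | 18, so subgroups of order 6 are possible by Lagrange.
The subgroups of order 6 are: {e, r^3, r^6, r^2s, r^5s, r^8s}; {e, r^3, r^6, s, r^3s, r^6s}; {e, r^3, r^6, rs, r^4s, r^7s}.
So G has 3 subgroups of order 6.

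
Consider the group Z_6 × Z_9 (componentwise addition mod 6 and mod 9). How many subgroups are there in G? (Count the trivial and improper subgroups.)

20

|G| = 54, so by Lagrange every subgroup order divides 54. Divisors: 1, 2, 3, 6, 9, 18, 27, 54.
Subgroups by order — order 1: 1; order 2: 1; order 3: 4; order 6: 4; order 9: 4; order 18: 4; order 27: 1; order 54: 1.
Total: 1 + 1 + 4 + 4 + 4 + 4 + 1 + 1 = 20.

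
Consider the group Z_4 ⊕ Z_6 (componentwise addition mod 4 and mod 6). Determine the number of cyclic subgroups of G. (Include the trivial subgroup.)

12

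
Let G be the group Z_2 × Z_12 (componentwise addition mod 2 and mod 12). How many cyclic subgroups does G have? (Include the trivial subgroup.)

12

Each element a generates a cyclic subgroup ⟨a⟩; distinct elements may generate the same one (a cyclic group of order d has φ(d) generators).
Cyclic subgroups by order — order 1: 1; order 2: 3; order 3: 1; order 4: 2; order 6: 3; order 12: 2.
Total: 12.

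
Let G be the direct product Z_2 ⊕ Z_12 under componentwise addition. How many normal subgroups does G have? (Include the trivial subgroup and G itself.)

16

G is abelian, so every subgroup is normal.
G has 16 subgroups in total, hence 16 normal subgroups.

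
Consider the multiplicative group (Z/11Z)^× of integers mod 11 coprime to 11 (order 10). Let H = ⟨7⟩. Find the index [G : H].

|⟨7⟩| = 10 and |G| = 10.
By Lagrange, [G : H] = |G|/|H| = 10/10 = 1.

1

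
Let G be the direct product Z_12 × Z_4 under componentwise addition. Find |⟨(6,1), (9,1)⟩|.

16

|⟨(6,1)⟩| = 4 and |⟨(9,1)⟩| = 4, so |H| is a multiple of lcm(4, 4) = 4 and divides |G| = 48.
Closing under the operation: H = {(0,0), (0,1), (0,2), (0,3), (3,0), (3,1), (3,2), (3,3), (6,0), (6,1), (6,2), (6,3), (9,0), (9,1), (9,2), (9,3)}, so |H| = 16.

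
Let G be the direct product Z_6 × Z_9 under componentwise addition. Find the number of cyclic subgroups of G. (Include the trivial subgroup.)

Each element a generates a cyclic subgroup ⟨a⟩; distinct elements may generate the same one (a cyclic group of order d has φ(d) generators).
Cyclic subgroups by order — order 1: 1; order 2: 1; order 3: 4; order 6: 4; order 9: 3; order 18: 3.
Total: 16.

16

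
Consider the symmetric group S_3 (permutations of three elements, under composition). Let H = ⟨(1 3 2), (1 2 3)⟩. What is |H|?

3

|⟨(1 3 2)⟩| = 3 and |⟨(1 2 3)⟩| = 3, so |H| is a multiple of lcm(3, 3) = 3 and divides |G| = 6.
Closing under the operation: H = {e, (1 2 3), (1 3 2)}, so |H| = 3.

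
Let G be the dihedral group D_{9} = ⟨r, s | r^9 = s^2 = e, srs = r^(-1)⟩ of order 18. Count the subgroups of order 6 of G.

3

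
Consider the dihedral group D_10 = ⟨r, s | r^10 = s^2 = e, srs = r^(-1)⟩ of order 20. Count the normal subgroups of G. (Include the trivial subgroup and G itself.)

G has 22 subgroups. Checking conjugation-invariance by order — order 1: 1/1 normal; order 2: 1/11 normal; order 4: 0/5 normal; order 5: 1/1 normal; order 10: 3/3 normal; order 20: 1/1 normal.
Total normal subgroups: 7.

7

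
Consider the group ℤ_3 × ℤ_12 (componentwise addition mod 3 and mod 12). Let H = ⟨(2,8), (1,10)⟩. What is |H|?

|⟨(2,8)⟩| = 3 and |⟨(1,10)⟩| = 6, so |H| is a multiple of lcm(3, 6) = 6 and divides |G| = 36.
Closing under the operation: H = {(0,0), (0,6), (1,4), (1,10), (2,2), (2,8)}, so |H| = 6.

6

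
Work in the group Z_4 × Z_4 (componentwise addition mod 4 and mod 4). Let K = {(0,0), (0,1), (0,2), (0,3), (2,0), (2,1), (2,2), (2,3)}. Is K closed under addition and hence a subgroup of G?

|K| = 8 divides |G| = 16, consistent with Lagrange.
K contains the identity, every element's inverse is in K, and K is closed under +: it is a subgroup.

Yes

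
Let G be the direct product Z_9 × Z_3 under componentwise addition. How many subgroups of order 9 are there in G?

4

|G| = 27 and 9 | 27, so subgroups of order 9 are possible by Lagrange.
The subgroups of order 9 are: {(0,0), (0,1), (0,2), (3,0), (3,1), (3,2), (6,0), (6,1), (6,2)}; {(0,0), (1,0), (2,0), (3,0), (4,0), (5,0), (6,0), (7,0), (8,0)}; {(0,0), (1,1), (2,2), (3,0), (4,1), (5,2), (6,0), (7,1), (8,2)}; {(0,0), (1,2), (2,1), (3,0), (4,2), (5,1), (6,0), (7,2), (8,1)}.
So G has 4 subgroups of order 9.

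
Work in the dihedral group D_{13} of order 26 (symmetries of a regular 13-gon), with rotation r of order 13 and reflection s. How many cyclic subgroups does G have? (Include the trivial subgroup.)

15

Each element a generates a cyclic subgroup ⟨a⟩; distinct elements may generate the same one (a cyclic group of order d has φ(d) generators).
Cyclic subgroups by order — order 1: 1; order 2: 13; order 13: 1.
Total: 15.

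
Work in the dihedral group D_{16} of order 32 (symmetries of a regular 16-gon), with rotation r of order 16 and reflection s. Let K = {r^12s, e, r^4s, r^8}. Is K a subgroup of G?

|K| = 4 divides |G| = 32, consistent with Lagrange.
K contains the identity, every element's inverse is in K, and K is closed under ·: it is a subgroup.

Yes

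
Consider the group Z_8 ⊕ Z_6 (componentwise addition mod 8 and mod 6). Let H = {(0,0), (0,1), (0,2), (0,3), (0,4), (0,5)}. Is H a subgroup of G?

Yes

|H| = 6 divides |G| = 48, consistent with Lagrange.
H contains the identity, every element's inverse is in H, and H is closed under +: it is a subgroup.
In fact H = ⟨(0,1)⟩.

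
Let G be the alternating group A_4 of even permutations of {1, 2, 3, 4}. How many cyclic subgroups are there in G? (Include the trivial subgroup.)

8

A cyclic subgroup of order d is generated by each of its φ(d) elements of order d, so the cyclic subgroups of order d number (#elements of order d)/φ(d).
Cyclic subgroups by order — order 1: 1; order 2: 3; order 3: 4.
Total: 8.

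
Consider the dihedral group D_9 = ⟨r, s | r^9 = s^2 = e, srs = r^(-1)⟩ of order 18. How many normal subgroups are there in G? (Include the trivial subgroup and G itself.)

G has 16 subgroups. Checking conjugation-invariance by order — order 1: 1/1 normal; order 2: 0/9 normal; order 3: 1/1 normal; order 6: 0/3 normal; order 9: 1/1 normal; order 18: 1/1 normal.
Total normal subgroups: 4.

4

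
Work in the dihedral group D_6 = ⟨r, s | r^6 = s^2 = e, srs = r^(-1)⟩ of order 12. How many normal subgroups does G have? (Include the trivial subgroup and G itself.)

G has 16 subgroups. Checking conjugation-invariance by order — order 1: 1/1 normal; order 2: 1/7 normal; order 3: 1/1 normal; order 4: 0/3 normal; order 6: 3/3 normal; order 12: 1/1 normal.
Total normal subgroups: 7.

7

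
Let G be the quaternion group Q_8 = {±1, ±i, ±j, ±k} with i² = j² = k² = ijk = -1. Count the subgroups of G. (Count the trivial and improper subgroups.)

6

|G| = 8, so by Lagrange every subgroup order divides 8. Divisors: 1, 2, 4, 8.
Subgroups by order — order 1: 1; order 2: 1; order 4: 3; order 8: 1.
Total: 1 + 1 + 3 + 1 = 6.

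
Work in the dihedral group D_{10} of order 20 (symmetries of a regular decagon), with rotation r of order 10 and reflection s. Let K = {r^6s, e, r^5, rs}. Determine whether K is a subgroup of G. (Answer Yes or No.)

Yes

|K| = 4 divides |G| = 20, consistent with Lagrange.
K contains the identity, every element's inverse is in K, and K is closed under ·: it is a subgroup.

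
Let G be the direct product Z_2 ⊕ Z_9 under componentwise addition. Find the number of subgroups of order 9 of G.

|G| = 18 and 9 | 18, so subgroups of order 9 are possible by Lagrange.
The subgroups of order 9 are: {(0,0), (0,1), (0,2), (0,3), (0,4), (0,5), (0,6), (0,7), (0,8)}.
So G has 1 subgroup of order 9.

1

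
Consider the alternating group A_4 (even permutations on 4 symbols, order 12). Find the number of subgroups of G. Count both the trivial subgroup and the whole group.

10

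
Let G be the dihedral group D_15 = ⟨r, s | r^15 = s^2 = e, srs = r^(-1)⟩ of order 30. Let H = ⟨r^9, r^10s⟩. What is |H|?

|⟨r^9⟩| = 5 and |⟨r^10s⟩| = 2, so |H| is a multiple of lcm(5, 2) = 10 and divides |G| = 30.
Closing under the operation: H = {e, r^3, r^6, r^9, r^12, rs, r^4s, r^7s, r^10s, r^13s}, so |H| = 10.

10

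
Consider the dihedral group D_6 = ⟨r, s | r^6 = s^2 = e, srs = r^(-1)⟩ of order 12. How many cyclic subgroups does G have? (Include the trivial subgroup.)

10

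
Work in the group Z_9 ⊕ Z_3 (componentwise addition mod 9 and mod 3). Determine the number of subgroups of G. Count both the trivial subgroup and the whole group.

10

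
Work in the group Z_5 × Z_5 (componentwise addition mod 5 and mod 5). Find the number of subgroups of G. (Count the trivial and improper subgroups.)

|G| = 25, so by Lagrange every subgroup order divides 25. Divisors: 1, 5, 25.
Subgroups by order — order 1: 1; order 5: 6; order 25: 1.
Total: 1 + 6 + 1 = 8.

8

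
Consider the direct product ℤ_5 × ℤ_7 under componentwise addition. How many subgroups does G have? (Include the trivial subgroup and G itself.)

4

|G| = 35, so by Lagrange every subgroup order divides 35. Divisors: 1, 5, 7, 35.
Subgroups by order — order 1: 1; order 5: 1; order 7: 1; order 35: 1.
Total: 1 + 1 + 1 + 1 = 4.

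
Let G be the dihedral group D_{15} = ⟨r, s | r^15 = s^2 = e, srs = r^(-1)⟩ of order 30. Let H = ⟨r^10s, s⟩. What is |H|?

6

|⟨r^10s⟩| = 2 and |⟨s⟩| = 2, so |H| is a multiple of lcm(2, 2) = 2 and divides |G| = 30.
Closing under the operation: H = {e, r^5, r^10, s, r^5s, r^10s}, so |H| = 6.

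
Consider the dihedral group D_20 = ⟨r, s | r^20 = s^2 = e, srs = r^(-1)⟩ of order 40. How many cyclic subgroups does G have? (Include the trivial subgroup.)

26

Each element a generates a cyclic subgroup ⟨a⟩; distinct elements may generate the same one (a cyclic group of order d has φ(d) generators).
Cyclic subgroups by order — order 1: 1; order 2: 21; order 4: 1; order 5: 1; order 10: 1; order 20: 1.
Total: 26.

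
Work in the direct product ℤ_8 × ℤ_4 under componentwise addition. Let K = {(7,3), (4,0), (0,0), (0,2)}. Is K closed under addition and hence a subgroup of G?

(7,3) ∈ K but its inverse (1,1) ∉ K, so K is not a subgroup.

No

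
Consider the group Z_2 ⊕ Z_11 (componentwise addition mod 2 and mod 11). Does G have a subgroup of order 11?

Yes

11 | 22. A subgroup of order 11 is {(0,0), (0,1), (0,2), (0,3), (0,4), (0,5), (0,6), (0,7), (0,8), (0,9), (0,10)}.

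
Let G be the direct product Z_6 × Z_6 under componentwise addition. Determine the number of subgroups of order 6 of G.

|G| = 36 and 6 | 36, so subgroups of order 6 are possible by Lagrange.
The subgroups of order 6 are: {(0,0), (0,1), (0,2), (0,3), (0,4), (0,5)}; {(0,0), (0,2), (0,4), (3,0), (3,2), (3,4)}; {(0,0), (0,2), (0,4), (3,1), (3,3), (3,5)}; {(0,0), (0,3), (2,0), (2,3), (4,0), (4,3)}; … (12 in all).
So G has 12 subgroups of order 6.

12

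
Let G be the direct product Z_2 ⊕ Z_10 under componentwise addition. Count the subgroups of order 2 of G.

3

|G| = 20 and 2 | 20, so subgroups of order 2 are possible by Lagrange.
The subgroups of order 2 are: {(0,0), (0,5)}; {(0,0), (1,0)}; {(0,0), (1,5)}.
So G has 3 subgroups of order 2.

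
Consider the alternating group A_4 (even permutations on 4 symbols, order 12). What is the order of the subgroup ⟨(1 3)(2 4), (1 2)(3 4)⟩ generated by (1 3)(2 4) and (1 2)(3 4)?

4

|⟨(1 3)(2 4)⟩| = 2 and |⟨(1 2)(3 4)⟩| = 2, so |H| is a multiple of lcm(2, 2) = 2 and divides |G| = 12.
Closing under the operation: H = {e, (1 2)(3 4), (1 3)(2 4), (1 4)(2 3)}, so |H| = 4.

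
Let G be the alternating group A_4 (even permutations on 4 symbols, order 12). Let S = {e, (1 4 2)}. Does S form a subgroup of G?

No

(1 4 2) ∈ S but its inverse (1 2 4) ∉ S, so S is not a subgroup.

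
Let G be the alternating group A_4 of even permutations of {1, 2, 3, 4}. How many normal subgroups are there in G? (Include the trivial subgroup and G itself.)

G has 10 subgroups. Checking conjugation-invariance by order — order 1: 1/1 normal; order 2: 0/3 normal; order 3: 0/4 normal; order 4: 1/1 normal; order 12: 1/1 normal.
Total normal subgroups: 3.

3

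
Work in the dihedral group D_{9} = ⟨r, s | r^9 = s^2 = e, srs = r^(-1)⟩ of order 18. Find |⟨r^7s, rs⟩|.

|⟨r^7s⟩| = 2 and |⟨rs⟩| = 2, so |H| is a multiple of lcm(2, 2) = 2 and divides |G| = 18.
Closing under the operation: H = {e, r^3, r^6, rs, r^4s, r^7s}, so |H| = 6.

6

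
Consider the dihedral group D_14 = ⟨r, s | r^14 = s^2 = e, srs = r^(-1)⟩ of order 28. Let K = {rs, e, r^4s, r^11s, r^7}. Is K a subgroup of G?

|K| = 5 does not divide |G| = 28, so by Lagrange K is not a subgroup.

No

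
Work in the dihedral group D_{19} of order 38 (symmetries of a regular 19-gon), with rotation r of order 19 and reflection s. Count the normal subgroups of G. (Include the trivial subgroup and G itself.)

G has 22 subgroups. Checking conjugation-invariance by order — order 1: 1/1 normal; order 2: 0/19 normal; order 19: 1/1 normal; order 38: 1/1 normal.
Total normal subgroups: 3.

3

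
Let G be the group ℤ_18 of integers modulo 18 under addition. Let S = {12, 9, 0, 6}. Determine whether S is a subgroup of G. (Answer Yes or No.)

No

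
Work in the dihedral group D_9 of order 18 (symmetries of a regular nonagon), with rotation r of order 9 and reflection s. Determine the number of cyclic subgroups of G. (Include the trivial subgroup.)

12

Group the elements of G by the cyclic subgroup they generate; each cyclic subgroup of order d accounts for φ(d) elements.
Cyclic subgroups by order — order 1: 1; order 2: 9; order 3: 1; order 9: 1.
Total: 12.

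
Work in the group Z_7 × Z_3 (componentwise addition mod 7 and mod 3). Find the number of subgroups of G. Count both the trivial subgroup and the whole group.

|G| = 21, so by Lagrange every subgroup order divides 21. Divisors: 1, 3, 7, 21.
Subgroups by order — order 1: 1; order 3: 1; order 7: 1; order 21: 1.
Total: 1 + 1 + 1 + 1 = 4.

4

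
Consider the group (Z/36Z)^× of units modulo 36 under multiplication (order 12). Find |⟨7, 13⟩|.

6

|⟨7⟩| = 6 and |⟨13⟩| = 3, so |H| is a multiple of lcm(6, 3) = 6 and divides |G| = 12.
Closing under the operation: H = {1, 7, 13, 19, 25, 31}, so |H| = 6.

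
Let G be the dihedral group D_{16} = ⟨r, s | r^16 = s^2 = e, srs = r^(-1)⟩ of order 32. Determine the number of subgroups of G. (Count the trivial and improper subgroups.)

36

|G| = 32, so by Lagrange every subgroup order divides 32. Divisors: 1, 2, 4, 8, 16, 32.
Subgroups by order — order 1: 1; order 2: 17; order 4: 9; order 8: 5; order 16: 3; order 32: 1.
Total: 1 + 17 + 9 + 5 + 3 + 1 = 36.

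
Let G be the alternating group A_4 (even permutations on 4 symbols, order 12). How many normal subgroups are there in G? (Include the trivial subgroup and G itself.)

3

G has 10 subgroups. Checking conjugation-invariance by order — order 1: 1/1 normal; order 2: 0/3 normal; order 3: 0/4 normal; order 4: 1/1 normal; order 12: 1/1 normal.
Total normal subgroups: 3.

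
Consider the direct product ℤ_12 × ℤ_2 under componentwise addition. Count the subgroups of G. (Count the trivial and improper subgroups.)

16

|G| = 24, so by Lagrange every subgroup order divides 24. Divisors: 1, 2, 3, 4, 6, 8, 12, 24.
Subgroups by order — order 1: 1; order 2: 3; order 3: 1; order 4: 3; order 6: 3; order 8: 1; order 12: 3; order 24: 1.
Total: 1 + 3 + 1 + 3 + 3 + 1 + 3 + 1 = 16.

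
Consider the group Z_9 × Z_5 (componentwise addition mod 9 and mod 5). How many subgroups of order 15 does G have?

1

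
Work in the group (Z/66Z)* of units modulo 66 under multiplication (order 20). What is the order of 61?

Compute successive powers of 61 mod 66: 61, 25, 7, 31, 43, 49, 19, 37, …; 61^10 ≡ 1 (mod 66).
So |⟨61⟩| = 10.

10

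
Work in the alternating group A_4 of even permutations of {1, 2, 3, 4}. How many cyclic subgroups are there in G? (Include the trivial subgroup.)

8

Each element a generates a cyclic subgroup ⟨a⟩; distinct elements may generate the same one (a cyclic group of order d has φ(d) generators).
Cyclic subgroups by order — order 1: 1; order 2: 3; order 3: 4.
Total: 8.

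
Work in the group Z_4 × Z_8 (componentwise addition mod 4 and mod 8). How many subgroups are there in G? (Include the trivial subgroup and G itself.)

|G| = 32, so by Lagrange every subgroup order divides 32. Divisors: 1, 2, 4, 8, 16, 32.
Subgroups by order — order 1: 1; order 2: 3; order 4: 7; order 8: 7; order 16: 3; order 32: 1.
Total: 1 + 3 + 7 + 7 + 3 + 1 = 22.

22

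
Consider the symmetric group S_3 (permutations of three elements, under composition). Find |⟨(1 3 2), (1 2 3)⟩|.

3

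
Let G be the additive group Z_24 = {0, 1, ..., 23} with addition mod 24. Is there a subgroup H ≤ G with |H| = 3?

Yes

3 | 24. A subgroup of order 3 is {0, 8, 16}.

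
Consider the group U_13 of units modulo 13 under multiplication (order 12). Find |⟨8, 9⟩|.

12

|⟨8⟩| = 4 and |⟨9⟩| = 3, so |H| is a multiple of lcm(4, 3) = 12 and divides |G| = 12.
Closing {8, 9} under the group operation gives all of G, so |H| = 12.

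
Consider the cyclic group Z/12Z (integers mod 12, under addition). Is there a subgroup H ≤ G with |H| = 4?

Yes

4 | 12. A subgroup of order 4 is {0, 3, 6, 9}.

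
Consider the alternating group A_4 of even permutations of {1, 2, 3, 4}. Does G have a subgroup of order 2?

2 | 12. A subgroup of order 2 is {e, (1 2)(3 4)}.

Yes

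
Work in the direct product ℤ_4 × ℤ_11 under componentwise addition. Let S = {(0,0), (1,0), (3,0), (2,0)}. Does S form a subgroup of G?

Yes

|S| = 4 divides |G| = 44, consistent with Lagrange.
S contains the identity, every element's inverse is in S, and S is closed under +: it is a subgroup.
In fact S = ⟨(1,0)⟩.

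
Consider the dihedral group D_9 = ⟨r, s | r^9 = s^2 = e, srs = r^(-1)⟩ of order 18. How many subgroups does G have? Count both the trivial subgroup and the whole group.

|G| = 18, so by Lagrange every subgroup order divides 18. Divisors: 1, 2, 3, 6, 9, 18.
Subgroups by order — order 1: 1; order 2: 9; order 3: 1; order 6: 3; order 9: 1; order 18: 1.
Total: 1 + 9 + 1 + 3 + 1 + 1 = 16.

16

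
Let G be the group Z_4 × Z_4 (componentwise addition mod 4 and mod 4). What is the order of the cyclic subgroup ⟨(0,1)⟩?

4

The order of (0,1) in Z_4 × Z_4 is lcm(ord(0) in Z_4, ord(1) in Z_4).
ord(0) = 1 and ord(1) = 4, so |⟨(0,1)⟩| = lcm(1, 4) = 4.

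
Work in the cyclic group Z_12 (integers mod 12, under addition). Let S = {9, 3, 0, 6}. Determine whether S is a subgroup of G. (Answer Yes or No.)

Yes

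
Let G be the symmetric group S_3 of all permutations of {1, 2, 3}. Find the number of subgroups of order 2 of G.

3

|G| = 6 and 2 | 6, so subgroups of order 2 are possible by Lagrange.
The subgroups of order 2 are: {e, (1 2)}; {e, (1 3)}; {e, (2 3)}.
So G has 3 subgroups of order 2.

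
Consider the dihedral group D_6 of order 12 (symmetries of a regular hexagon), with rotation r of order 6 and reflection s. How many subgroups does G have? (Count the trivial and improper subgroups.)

|G| = 12, so by Lagrange every subgroup order divides 12. Divisors: 1, 2, 3, 4, 6, 12.
Subgroups by order — order 1: 1; order 2: 7; order 3: 1; order 4: 3; order 6: 3; order 12: 1.
Total: 1 + 7 + 1 + 3 + 3 + 1 = 16.

16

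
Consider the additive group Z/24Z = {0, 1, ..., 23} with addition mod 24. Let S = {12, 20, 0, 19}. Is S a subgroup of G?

19 ∈ S but its inverse 5 ∉ S, so S is not a subgroup.

No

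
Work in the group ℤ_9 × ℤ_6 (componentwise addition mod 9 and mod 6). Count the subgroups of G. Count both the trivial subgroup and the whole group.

|G| = 54, so by Lagrange every subgroup order divides 54. Divisors: 1, 2, 3, 6, 9, 18, 27, 54.
Subgroups by order — order 1: 1; order 2: 1; order 3: 4; order 6: 4; order 9: 4; order 18: 4; order 27: 1; order 54: 1.
Total: 1 + 1 + 4 + 4 + 4 + 4 + 1 + 1 = 20.

20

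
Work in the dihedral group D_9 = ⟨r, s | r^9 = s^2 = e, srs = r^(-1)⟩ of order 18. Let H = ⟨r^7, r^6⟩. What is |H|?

|⟨r^7⟩| = 9 and |⟨r^6⟩| = 3, so |H| is a multiple of lcm(9, 3) = 9 and divides |G| = 18.
Closing under the operation: H = {e, r, r^2, r^3, r^4, r^5, r^6, r^7, r^8}, so |H| = 9.

9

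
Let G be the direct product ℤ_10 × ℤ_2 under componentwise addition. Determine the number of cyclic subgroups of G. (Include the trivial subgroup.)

8

A cyclic subgroup of order d is generated by each of its φ(d) elements of order d, so the cyclic subgroups of order d number (#elements of order d)/φ(d).
Cyclic subgroups by order — order 1: 1; order 2: 3; order 5: 1; order 10: 3.
Total: 8.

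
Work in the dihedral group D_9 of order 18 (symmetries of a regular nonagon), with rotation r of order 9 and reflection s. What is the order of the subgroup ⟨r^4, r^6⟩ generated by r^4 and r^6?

9

|⟨r^4⟩| = 9 and |⟨r^6⟩| = 3, so |H| is a multiple of lcm(9, 3) = 9 and divides |G| = 18.
Closing under the operation: H = {e, r, r^2, r^3, r^4, r^5, r^6, r^7, r^8}, so |H| = 9.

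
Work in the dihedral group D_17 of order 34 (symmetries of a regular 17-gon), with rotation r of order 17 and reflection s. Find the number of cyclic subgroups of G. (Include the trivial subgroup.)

Each element a generates a cyclic subgroup ⟨a⟩; distinct elements may generate the same one (a cyclic group of order d has φ(d) generators).
Cyclic subgroups by order — order 1: 1; order 2: 17; order 17: 1.
Total: 19.

19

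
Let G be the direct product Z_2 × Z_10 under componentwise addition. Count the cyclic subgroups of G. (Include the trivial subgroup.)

Each element a generates a cyclic subgroup ⟨a⟩; distinct elements may generate the same one (a cyclic group of order d has φ(d) generators).
Cyclic subgroups by order — order 1: 1; order 2: 3; order 5: 1; order 10: 3.
Total: 8.

8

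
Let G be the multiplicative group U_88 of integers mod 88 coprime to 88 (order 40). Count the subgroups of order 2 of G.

|G| = 40 and 2 | 40, so subgroups of order 2 are possible by Lagrange.
The subgroups of order 2 are: {1, 21}; {1, 23}; {1, 43}; {1, 45}; … (7 in all).
So G has 7 subgroups of order 2.

7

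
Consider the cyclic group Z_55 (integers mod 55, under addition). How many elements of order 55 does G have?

In a cyclic group of order 55, the number of elements of order d (for d | 55) is φ(d).
φ(55) = 40.

40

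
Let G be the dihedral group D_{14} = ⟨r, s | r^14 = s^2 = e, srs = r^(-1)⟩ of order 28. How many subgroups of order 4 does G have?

|G| = 28 and 4 | 28, so subgroups of order 4 are possible by Lagrange.
The subgroups of order 4 are: {e, r^7, r^3s, r^10s}; {e, r^7, r^4s, r^11s}; {e, r^7, r^5s, r^12s}; {e, r^7, r^6s, r^13s}; … (7 in all).
So G has 7 subgroups of order 4.

7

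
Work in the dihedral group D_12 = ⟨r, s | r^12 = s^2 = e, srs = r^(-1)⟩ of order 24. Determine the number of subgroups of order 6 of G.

5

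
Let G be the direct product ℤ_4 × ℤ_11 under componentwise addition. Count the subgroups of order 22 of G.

1

|G| = 44 and 22 | 44, so subgroups of order 22 are possible by Lagrange.
The subgroups of order 22 are: {(0,0), (0,1), (0,2), (0,3), (0,4), (0,5), (0,6), (0,7), (0,8), (0,9), (0,10), (2,0), (2,1), (2,2), (2,3), (2,4), (2,5), (2,6), (2,7), (2,8), (2,9), (2,10)}.
So G has 1 subgroup of order 22.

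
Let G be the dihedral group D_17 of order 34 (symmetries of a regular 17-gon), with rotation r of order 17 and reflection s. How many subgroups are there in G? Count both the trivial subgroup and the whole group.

|G| = 34, so by Lagrange every subgroup order divides 34. Divisors: 1, 2, 17, 34.
Subgroups by order — order 1: 1; order 2: 17; order 17: 1; order 34: 1.
Total: 1 + 17 + 1 + 1 = 20.

20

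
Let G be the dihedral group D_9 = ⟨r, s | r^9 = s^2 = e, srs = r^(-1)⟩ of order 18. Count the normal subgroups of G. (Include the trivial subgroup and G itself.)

G has 16 subgroups. Checking conjugation-invariance by order — order 1: 1/1 normal; order 2: 0/9 normal; order 3: 1/1 normal; order 6: 0/3 normal; order 9: 1/1 normal; order 18: 1/1 normal.
Total normal subgroups: 4.

4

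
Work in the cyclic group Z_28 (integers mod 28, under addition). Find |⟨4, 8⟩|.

7

|⟨4⟩| = 7 and |⟨8⟩| = 7, so |H| is a multiple of lcm(7, 7) = 7 and divides |G| = 28.
Closing under the operation: H = {0, 4, 8, 12, 16, 20, 24}, so |H| = 7.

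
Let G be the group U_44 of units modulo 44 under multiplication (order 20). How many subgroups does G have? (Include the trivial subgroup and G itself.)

|G| = 20, so by Lagrange every subgroup order divides 20. Divisors: 1, 2, 4, 5, 10, 20.
Subgroups by order — order 1: 1; order 2: 3; order 4: 1; order 5: 1; order 10: 3; order 20: 1.
Total: 1 + 3 + 1 + 1 + 3 + 1 = 10.

10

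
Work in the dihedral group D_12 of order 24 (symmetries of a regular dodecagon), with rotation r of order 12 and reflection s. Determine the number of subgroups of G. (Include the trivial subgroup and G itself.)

34

|G| = 24, so by Lagrange every subgroup order divides 24. Divisors: 1, 2, 3, 4, 6, 8, 12, 24.
Subgroups by order — order 1: 1; order 2: 13; order 3: 1; order 4: 7; order 6: 5; order 8: 3; order 12: 3; order 24: 1.
Total: 1 + 13 + 1 + 7 + 5 + 3 + 3 + 1 = 34.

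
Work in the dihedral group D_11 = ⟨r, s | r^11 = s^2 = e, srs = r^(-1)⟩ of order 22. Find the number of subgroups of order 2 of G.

|G| = 22 and 2 | 22, so subgroups of order 2 are possible by Lagrange.
The subgroups of order 2 are: {e, r^10s}; {e, r^2s}; {e, r^3s}; {e, r^4s}; … (11 in all).
So G has 11 subgroups of order 2.

11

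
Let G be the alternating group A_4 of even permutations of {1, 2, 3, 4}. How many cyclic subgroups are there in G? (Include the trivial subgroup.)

8

Group the elements of G by the cyclic subgroup they generate; each cyclic subgroup of order d accounts for φ(d) elements.
Cyclic subgroups by order — order 1: 1; order 2: 3; order 3: 4.
Total: 8.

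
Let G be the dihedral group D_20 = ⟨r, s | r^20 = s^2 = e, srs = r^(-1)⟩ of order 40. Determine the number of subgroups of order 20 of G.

|G| = 40 and 20 | 40, so subgroups of order 20 are possible by Lagrange.
The subgroups of order 20 are: {e, r, r^2, r^3, r^4, r^5, r^6, r^7, r^8, r^9, r^10, r^11, r^12, r^13, r^14, r^15, r^16, r^17, r^18, r^19}; {e, r^2, r^4, r^6, r^8, r^10, r^12, r^14, r^16, r^18, s, r^2s, r^4s, r^6s, r^8s, r^10s, r^12s, r^14s, r^16s, r^18s}; {e, r^2, r^4, r^6, r^8, r^10, r^12, r^14, r^16, r^18, rs, r^3s, r^5s, r^7s, r^9s, r^11s, r^13s, r^15s, r^17s, r^19s}.
So G has 3 subgroups of order 20.

3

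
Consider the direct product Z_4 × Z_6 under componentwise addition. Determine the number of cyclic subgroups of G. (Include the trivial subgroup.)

Each element a generates a cyclic subgroup ⟨a⟩; distinct elements may generate the same one (a cyclic group of order d has φ(d) generators).
Cyclic subgroups by order — order 1: 1; order 2: 3; order 3: 1; order 4: 2; order 6: 3; order 12: 2.
Total: 12.

12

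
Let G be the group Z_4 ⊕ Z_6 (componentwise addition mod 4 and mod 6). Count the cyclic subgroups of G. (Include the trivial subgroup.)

12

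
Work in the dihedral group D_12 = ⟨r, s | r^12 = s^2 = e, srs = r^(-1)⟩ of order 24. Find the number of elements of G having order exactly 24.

0

No element of G has order 24 (even though 24 | 24).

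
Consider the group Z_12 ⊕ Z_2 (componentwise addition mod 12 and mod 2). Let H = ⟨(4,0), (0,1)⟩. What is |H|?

|⟨(4,0)⟩| = 3 and |⟨(0,1)⟩| = 2, so |H| is a multiple of lcm(3, 2) = 6 and divides |G| = 24.
Closing under the operation: H = {(0,0), (0,1), (4,0), (4,1), (8,0), (8,1)}, so |H| = 6.

6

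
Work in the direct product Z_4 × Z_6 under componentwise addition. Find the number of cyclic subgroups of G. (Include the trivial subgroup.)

Each element a generates a cyclic subgroup ⟨a⟩; distinct elements may generate the same one (a cyclic group of order d has φ(d) generators).
Cyclic subgroups by order — order 1: 1; order 2: 3; order 3: 1; order 4: 2; order 6: 3; order 12: 2.
Total: 12.

12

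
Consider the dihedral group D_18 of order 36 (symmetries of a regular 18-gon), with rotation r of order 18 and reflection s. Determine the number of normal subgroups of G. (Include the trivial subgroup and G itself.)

G has 45 subgroups. Checking conjugation-invariance by order — order 1: 1/1 normal; order 2: 1/19 normal; order 3: 1/1 normal; order 4: 0/9 normal; order 6: 1/7 normal; order 9: 1/1 normal; order 12: 0/3 normal; order 18: 3/3 normal; order 36: 1/1 normal.
Total normal subgroups: 9.

9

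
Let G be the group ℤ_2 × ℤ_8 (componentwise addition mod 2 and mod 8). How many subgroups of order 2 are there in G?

3

|G| = 16 and 2 | 16, so subgroups of order 2 are possible by Lagrange.
The subgroups of order 2 are: {(0,0), (0,4)}; {(0,0), (1,0)}; {(0,0), (1,4)}.
So G has 3 subgroups of order 2.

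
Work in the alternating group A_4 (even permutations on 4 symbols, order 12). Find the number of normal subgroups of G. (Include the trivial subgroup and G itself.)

3

G has 10 subgroups. Checking conjugation-invariance by order — order 1: 1/1 normal; order 2: 0/3 normal; order 3: 0/4 normal; order 4: 1/1 normal; order 12: 1/1 normal.
Total normal subgroups: 3.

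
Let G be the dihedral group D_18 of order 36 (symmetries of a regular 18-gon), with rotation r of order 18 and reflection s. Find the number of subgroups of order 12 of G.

3

|G| = 36 and 12 | 36, so subgroups of order 12 are possible by Lagrange.
The subgroups of order 12 are: {e, r^3, r^6, r^9, r^12, r^15, rs, r^4s, r^7s, r^10s, r^13s, r^16s}; {e, r^3, r^6, r^9, r^12, r^15, r^2s, r^5s, r^8s, r^11s, r^14s, r^17s}; {e, r^3, r^6, r^9, r^12, r^15, s, r^3s, r^6s, r^9s, r^12s, r^15s}.
So G has 3 subgroups of order 12.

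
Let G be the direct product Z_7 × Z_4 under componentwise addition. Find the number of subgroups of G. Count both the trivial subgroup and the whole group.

|G| = 28, so by Lagrange every subgroup order divides 28. Divisors: 1, 2, 4, 7, 14, 28.
Subgroups by order — order 1: 1; order 2: 1; order 4: 1; order 7: 1; order 14: 1; order 28: 1.
Total: 1 + 1 + 1 + 1 + 1 + 1 = 6.

6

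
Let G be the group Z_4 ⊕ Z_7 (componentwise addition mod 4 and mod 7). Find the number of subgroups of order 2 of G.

1

|G| = 28 and 2 | 28, so subgroups of order 2 are possible by Lagrange.
The subgroups of order 2 are: {(0,0), (2,0)}.
So G has 1 subgroup of order 2.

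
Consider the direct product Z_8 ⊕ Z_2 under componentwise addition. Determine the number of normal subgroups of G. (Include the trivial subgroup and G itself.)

G is abelian, so every subgroup is normal.
G has 11 subgroups in total, hence 11 normal subgroups.

11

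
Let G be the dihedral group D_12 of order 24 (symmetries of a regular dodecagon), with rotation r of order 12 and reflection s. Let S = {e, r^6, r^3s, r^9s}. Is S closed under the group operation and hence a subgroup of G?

|S| = 4 divides |G| = 24, consistent with Lagrange.
S contains the identity, every element's inverse is in S, and S is closed under ·: it is a subgroup.

Yes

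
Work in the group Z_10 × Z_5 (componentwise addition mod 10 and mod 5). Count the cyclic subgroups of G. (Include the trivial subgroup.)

A cyclic subgroup of order d is generated by each of its φ(d) elements of order d, so the cyclic subgroups of order d number (#elements of order d)/φ(d).
Cyclic subgroups by order — order 1: 1; order 2: 1; order 5: 6; order 10: 6.
Total: 14.

14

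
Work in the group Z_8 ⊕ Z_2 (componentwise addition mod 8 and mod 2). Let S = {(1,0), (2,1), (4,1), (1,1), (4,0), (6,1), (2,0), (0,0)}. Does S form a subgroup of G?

No

(1,0) ∈ S but its inverse (7,0) ∉ S, so S is not a subgroup.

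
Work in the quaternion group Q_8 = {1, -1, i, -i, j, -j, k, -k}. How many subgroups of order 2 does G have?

|G| = 8 and 2 | 8, so subgroups of order 2 are possible by Lagrange.
The subgroups of order 2 are: {1, -1}.
So G has 1 subgroup of order 2.

1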